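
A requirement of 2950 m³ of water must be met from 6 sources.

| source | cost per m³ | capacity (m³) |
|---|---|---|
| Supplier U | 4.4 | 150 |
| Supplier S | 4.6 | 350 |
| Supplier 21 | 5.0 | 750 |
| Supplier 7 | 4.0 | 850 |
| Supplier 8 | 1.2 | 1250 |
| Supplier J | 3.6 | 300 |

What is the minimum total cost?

8500

Fill from the cheapest source first.
Supplier 8 at 1.2: take all 1250 m³ → 1700 still needed.
Take 300 from Supplier J at 3.6 → need 1400 more.
Supplier 7 (4.0): use full 850 → 550 m³ to go.
Take 150 from Supplier U at 4.4 → need 400 more.
Take 350 from Supplier S at 4.6 → need 50 more.
Take 50 from Supplier 21 at 5.0 to finish.
Cost = 1250×1.2 + 300×3.6 + 850×4.0 + 150×4.4 + 350×4.6 + 50×5.0 = 8500.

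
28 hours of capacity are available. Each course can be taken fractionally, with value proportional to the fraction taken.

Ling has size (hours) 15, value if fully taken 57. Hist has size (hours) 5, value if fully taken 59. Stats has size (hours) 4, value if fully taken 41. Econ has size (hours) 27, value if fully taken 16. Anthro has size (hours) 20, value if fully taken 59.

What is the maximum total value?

Sort by value density: Hist 59/5≈11.8, Stats 41/4≈10.2, Ling 57/15≈3.8, Anthro 59/20≈2.95, Econ 16/27≈0.593.
Take all of Hist (5 hours, value 59) → 23 hours left.
Stats: take in full, 4 hours for value 41 → 19 left.
Take all of Ling (15 hours, value 57) → 4 hours left.
4 hours left: a 4/20 share of Anthro gives 59×4/20 = 11.8.
Total value = 168.8.

168.8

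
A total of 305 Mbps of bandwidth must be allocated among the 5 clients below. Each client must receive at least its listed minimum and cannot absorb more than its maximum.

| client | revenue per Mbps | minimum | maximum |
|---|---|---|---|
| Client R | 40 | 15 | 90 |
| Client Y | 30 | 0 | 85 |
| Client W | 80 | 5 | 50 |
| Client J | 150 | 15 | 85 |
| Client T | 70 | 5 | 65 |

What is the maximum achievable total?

Meeting every minimum uses 15+0+5+15+5 = 40 Mbps, leaving 265.
Rank by revenue per Mbps: Client J 150 > Client W 80 > Client T 70 > Client R 40 > Client Y 30.
Client J: +70 to 85 (cap) — 195 left.
Client W takes 45 more to reach its cap of 50 — 150 left.
Client T: +60 to 65 (cap) — 90 left.
Give Client R 75 more to hit its cap of 90 — 15 left.
Only 15 left; Client Y takes them to reach 15.
Total = 40×90 + 30×15 + 80×50 + 150×85 + 70×65 = 25350.

25350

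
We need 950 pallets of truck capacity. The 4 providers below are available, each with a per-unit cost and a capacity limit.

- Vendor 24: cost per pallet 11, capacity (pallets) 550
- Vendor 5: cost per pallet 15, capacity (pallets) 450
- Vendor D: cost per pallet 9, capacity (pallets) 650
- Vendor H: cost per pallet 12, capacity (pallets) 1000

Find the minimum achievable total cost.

9150

Use providers in increasing cost order.
Take 650 from Vendor D at 9 ; need 300 more.
Vendor 24 (11): take the remaining 300 ; done.
Vendor H, Vendor 5: unused.
Cost = 650×9 + 300×11 = 9150.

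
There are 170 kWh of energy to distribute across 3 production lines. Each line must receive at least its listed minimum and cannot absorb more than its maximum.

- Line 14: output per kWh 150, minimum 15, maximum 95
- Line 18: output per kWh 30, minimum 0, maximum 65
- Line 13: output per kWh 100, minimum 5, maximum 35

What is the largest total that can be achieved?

18950

Meeting every minimum uses 15+0+5 = 20 kWh, leaving 150.
Order the production lines by output per kWh: Line 14 150 > Line 13 100 > Line 18 30.
Line 14 takes 80 more to reach its cap of 95 → 70 left.
Give Line 13 30 more to hit its cap of 35 → 40 left.
Line 18: +40 (room for 65) → 40. Pool exhausted.
Total = 150×95 + 30×40 + 100×35 = 18950.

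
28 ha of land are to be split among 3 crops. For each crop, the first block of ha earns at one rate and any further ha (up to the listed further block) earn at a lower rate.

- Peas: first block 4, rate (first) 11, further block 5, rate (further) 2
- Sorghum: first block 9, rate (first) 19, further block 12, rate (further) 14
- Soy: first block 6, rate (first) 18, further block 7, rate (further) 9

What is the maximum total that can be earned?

Treat each block as its own option and order by rate: Sorghum/tier1 19 > Soy/tier1 18 > Sorghum/tier2 14 > Peas/tier1 11 > Soy/tier2 9 > Peas/tier2 2.
Sorghum tier1 at 19: fill all 9 ; 19 left.
Soy tier1 at 18: fill all 6 ; 13 left.
Sorghum tier2 at 14: fill all 12 ; 1 left.
1 remain; put them into Peas tier1 at 11.
Total = 19×9 + 18×6 + 14×12 + 11×1 = 458.

458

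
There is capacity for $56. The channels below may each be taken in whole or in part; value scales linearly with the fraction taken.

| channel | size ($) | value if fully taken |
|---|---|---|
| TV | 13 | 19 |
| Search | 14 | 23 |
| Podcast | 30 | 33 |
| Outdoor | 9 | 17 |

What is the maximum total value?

Rank by value-to-size ratio: Outdoor 17/9≈1.89, Search 23/14≈1.64, TV 19/13≈1.46, Podcast 33/30≈1.1.
Outdoor: take in full, 9 $ for value 17 — 47 left.
All 14 $ of Search fit (value 23) — 33 remain.
Take all of TV (13 $, value 19) — 20 $ left.
Only 20 $ remain; take 20/30 of Podcast for value 33×20/30 = 22.
Total value = 81.

81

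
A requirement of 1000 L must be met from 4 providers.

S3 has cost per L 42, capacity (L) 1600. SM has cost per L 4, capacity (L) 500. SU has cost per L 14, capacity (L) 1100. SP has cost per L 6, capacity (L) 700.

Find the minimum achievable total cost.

5000

Cheapest first:
Take 500 from SM at 4 ; need 500 more.
SP (6): take the remaining 500 ; done.
SU, S3: unused.
Cost = 500×4 + 500×6 = 5000.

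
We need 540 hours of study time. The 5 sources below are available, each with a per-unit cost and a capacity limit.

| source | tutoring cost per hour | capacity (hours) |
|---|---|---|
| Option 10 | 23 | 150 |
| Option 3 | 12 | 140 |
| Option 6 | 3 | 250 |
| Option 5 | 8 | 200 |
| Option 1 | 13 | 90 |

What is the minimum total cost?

Cheapest first:
Take 250 from Option 6 at 3 — need 290 more.
Option 5 (8): use full 200 — 90 hours to go.
Option 3 (12): take the remaining 90 — done.
Option 1, Option 10: unused.
Cost = 250×3 + 200×8 + 90×12 = 3430.

3430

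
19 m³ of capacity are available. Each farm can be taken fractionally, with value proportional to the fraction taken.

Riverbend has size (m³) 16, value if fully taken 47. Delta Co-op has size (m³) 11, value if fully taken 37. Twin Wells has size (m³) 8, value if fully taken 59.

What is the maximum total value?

96

Sort by value density: Twin Wells 59/8≈7.38, Delta Co-op 37/11≈3.36, Riverbend 47/16≈2.94.
Twin Wells: take in full, 8 m³ for value 59 — 11 left.
All 11 m³ of Delta Co-op fit (value 37) — 0 remain.
Total value = 96.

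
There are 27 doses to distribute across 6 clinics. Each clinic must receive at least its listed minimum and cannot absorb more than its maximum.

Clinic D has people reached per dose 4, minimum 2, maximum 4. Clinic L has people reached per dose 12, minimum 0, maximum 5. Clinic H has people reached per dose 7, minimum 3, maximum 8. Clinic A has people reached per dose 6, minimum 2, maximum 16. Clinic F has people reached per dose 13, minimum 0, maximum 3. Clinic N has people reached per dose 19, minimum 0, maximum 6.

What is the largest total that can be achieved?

Meeting every minimum uses 2+0+3+2+0+0 = 7 doses, leaving 20.
Rank by people reached per dose: Clinic N 19 > Clinic F 13 > Clinic L 12 > Clinic H 7 > Clinic A 6 > Clinic D 4.
Give Clinic N 6 more to hit its cap of 6 → 14 left.
Clinic F: +3 to 3 (cap) → 11 left.
Clinic L: +5 to 5 (cap) → 6 left.
Clinic H takes 5 more to reach its cap of 8 → 1 left.
Clinic A has room for 14 more but only 1 remain, so it gets 3.
Total = 4×2 + 12×5 + 7×8 + 6×3 + 13×3 + 19×6 = 295.

295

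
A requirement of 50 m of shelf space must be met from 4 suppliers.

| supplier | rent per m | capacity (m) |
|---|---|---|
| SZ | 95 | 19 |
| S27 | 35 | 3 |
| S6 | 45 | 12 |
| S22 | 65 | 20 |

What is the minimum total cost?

Use suppliers in increasing cost order.
S27 at 35: take all 3 m — 47 still needed.
S6 at 45: take all 12 m — 35 still needed.
S22 at 65: take all 20 m — 15 still needed.
SZ at 95: take 15 of its 19 — requirement met.
Cost = 3×35 + 12×45 + 20×65 + 15×95 = 3370.

3370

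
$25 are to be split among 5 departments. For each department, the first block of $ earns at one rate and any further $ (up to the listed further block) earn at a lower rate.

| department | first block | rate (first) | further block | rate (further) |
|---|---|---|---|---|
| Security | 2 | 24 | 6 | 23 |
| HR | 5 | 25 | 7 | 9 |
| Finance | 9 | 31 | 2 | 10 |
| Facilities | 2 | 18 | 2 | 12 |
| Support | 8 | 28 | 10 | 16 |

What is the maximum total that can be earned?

699

Rank every tier by rate: Finance/tier1 31 > Support/tier1 28 > HR/tier1 25 > Security/tier1 24 > Security/tier2 23 > Facilities/tier1 18 > Support/tier2 16 > Facilities/tier2 12 > Finance/tier2 10 > HR/tier2 9.
Finance tier1 at 31: fill all 9 — 16 left.
Support/tier1 (28): +8 — 8 left.
Fill HR tier1 block (5 at 25) — 3 left.
Security tier1 at 24: fill all 2 — 1 left.
Security/tier2: +1 of 6 at 23; pool empty.
Total = 31×9 + 28×8 + 25×5 + 24×2 + 23×1 = 699.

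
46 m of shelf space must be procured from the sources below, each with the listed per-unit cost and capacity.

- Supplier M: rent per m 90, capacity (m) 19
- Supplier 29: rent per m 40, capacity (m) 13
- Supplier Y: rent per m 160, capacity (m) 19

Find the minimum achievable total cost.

4470

Fill from the cheapest source first.
Take 13 from Supplier 29 at 40 → need 33 more.
Supplier M (90): use full 19 → 14 m to go.
Take 14 from Supplier Y at 160 to finish.
Cost = 13×40 + 19×90 + 14×160 = 4470.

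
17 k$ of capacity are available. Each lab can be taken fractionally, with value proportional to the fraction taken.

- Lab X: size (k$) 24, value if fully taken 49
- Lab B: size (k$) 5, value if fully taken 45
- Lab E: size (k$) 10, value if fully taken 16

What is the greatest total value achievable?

Best value per unit of size first: Lab B 45/5≈9, Lab X 49/24≈2.04, Lab E 16/10≈1.6.
Take all of Lab B (5 k$, value 45) → 12 k$ left.
12 k$ left: a 12/24 share of Lab X gives 49×12/24 = 24.5.
Total value = 69.5.

69.5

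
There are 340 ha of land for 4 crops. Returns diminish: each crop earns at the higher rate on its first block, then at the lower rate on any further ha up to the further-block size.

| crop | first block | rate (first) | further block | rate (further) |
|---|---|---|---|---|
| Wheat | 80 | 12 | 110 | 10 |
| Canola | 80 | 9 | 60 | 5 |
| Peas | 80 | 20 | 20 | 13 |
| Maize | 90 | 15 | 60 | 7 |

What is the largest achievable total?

Order all 8 blocks by rate: Peas/T1 20 > Maize/T1 15 > Peas/T2 13 > Wheat/T1 12 > Wheat/T2 10 > Canola/T1 9 > Maize/T2 7 > Canola/T2 5.
Peas/T1 (20): +80 ; 260 left.
Fill Maize T1 block (90 at 15) ; 170 left.
Peas T2 at 13: fill all 20 ; 150 left.
Wheat/T1 (12): +80 ; 70 left.
70 remain; put them into Wheat T2 at 10.
Total = 20×80 + 15×90 + 13×20 + 12×80 + 10×70 = 4870.

4870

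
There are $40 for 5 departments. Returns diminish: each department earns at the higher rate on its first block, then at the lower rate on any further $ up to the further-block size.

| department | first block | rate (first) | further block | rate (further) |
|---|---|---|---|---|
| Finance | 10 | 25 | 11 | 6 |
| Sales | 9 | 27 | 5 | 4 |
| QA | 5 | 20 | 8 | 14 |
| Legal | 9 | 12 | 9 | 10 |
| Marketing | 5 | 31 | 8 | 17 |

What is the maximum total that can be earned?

926

Order all 10 blocks by rate: Marketing/tier1 31 > Sales/tier1 27 > Finance/tier1 25 > QA/tier1 20 > Marketing/tier2 17 > QA/tier2 14 > Legal/tier1 12 > Legal/tier2 10 > Finance/tier2 6 > Sales/tier2 4.
Marketing tier1 at 31: fill all 5 ; 35 left.
Sales/tier1 (27): +9 ; 26 left.
Fill Finance tier1 block (10 at 25) ; 16 left.
Fill QA tier1 block (5 at 20) ; 11 left.
Fill Marketing tier2 block (8 at 17) ; 3 left.
3 remain; put them into QA tier2 at 14.
Total = 31×5 + 27×9 + 25×10 + 20×5 + 17×8 + 14×3 = 926.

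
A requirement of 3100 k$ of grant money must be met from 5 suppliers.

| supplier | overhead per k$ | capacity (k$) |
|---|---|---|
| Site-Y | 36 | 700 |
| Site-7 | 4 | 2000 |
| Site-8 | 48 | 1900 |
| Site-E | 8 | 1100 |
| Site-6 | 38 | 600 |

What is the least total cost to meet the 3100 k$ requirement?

16800

Use suppliers in increasing cost order.
Site-7 (4): use full 2000 — 1100 k$ to go.
Take 1100 from Site-E at 8 — need 0 more.
Site-Y, Site-6, Site-8: unused.
Cost = 2000×4 + 1100×8 = 16800.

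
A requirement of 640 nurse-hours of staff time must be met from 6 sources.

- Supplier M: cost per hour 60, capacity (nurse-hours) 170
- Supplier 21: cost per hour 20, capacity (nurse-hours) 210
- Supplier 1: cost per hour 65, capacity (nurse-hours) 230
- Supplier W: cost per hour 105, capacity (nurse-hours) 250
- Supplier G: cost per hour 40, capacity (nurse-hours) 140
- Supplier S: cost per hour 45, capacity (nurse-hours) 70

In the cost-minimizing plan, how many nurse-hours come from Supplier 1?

50

Cheapest first:
Take 210 from Supplier 21 at 20 — need 430 more.
Supplier G (40): use full 140 — 290 nurse-hours to go.
Supplier S at 45: take all 70 nurse-hours — 220 still needed.
Take 170 from Supplier M at 60 — need 50 more.
Supplier 1 (65): take the remaining 50 — done.
Supplier W: unused.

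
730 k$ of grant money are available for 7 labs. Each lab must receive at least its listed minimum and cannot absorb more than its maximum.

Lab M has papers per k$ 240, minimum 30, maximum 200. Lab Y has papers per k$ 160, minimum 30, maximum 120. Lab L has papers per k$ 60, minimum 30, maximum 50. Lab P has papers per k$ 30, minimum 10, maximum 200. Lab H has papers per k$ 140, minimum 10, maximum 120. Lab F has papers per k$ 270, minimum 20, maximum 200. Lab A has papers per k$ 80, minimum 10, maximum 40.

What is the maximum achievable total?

Meeting every minimum uses 30+30+30+10+10+20+10 = 140 k$, leaving 590.
Highest papers per k$ first: Lab F 270 > Lab M 240 > Lab Y 160 > Lab H 140 > Lab A 80 > Lab L 60 > Lab P 30.
Lab F takes 180 more to reach its cap of 200 — 410 left.
Give Lab M 170 more to hit its cap of 200 — 240 left.
Lab Y takes 90 more to reach its cap of 120 — 150 left.
Give Lab H 110 more to hit its cap of 120 — 40 left.
Lab A takes 30 more to reach its cap of 40 — 10 left.
Lab L: +10 (room for 20) → 40. Pool exhausted.
Total = 240×200 + 160×120 + 60×40 + 30×10 + 140×120 + 270×200 + 80×40 = 143900.

143900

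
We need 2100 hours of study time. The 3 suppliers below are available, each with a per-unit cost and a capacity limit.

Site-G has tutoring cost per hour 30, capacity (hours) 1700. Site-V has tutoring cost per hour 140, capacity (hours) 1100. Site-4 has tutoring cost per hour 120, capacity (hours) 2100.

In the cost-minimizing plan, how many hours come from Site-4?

Fill from the cheapest supplier first.
Site-G at 30: take all 1700 hours ; 400 still needed.
Site-4 at 120: take 400 of its 2100 ; requirement met.
Site-V: unused.

400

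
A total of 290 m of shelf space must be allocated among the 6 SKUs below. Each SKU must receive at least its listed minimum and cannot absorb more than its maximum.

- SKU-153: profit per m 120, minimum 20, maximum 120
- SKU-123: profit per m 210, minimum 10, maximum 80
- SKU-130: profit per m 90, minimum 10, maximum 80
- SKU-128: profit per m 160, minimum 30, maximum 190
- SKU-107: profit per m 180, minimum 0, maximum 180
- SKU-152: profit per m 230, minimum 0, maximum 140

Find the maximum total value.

Meeting every minimum uses 20+10+10+30+0+0 = 70 m, leaving 220.
Order the SKUs by profit per m: SKU-152 230 > SKU-123 210 > SKU-107 180 > SKU-128 160 > SKU-153 120 > SKU-130 90.
SKU-152: +140 to 140 (cap) → 80 left.
Give SKU-123 70 more to hit its cap of 80 → 10 left.
SKU-107 has room for 180 more but only 10 remain, so it gets 10.
Total = 120×20 + 210×80 + 90×10 + 160×30 + 180×10 + 230×140 = 58900.

58900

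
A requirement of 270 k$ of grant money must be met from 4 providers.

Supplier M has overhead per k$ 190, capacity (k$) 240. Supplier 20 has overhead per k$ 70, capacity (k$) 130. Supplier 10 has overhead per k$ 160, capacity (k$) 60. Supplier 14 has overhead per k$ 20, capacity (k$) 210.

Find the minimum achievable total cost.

8400

Cheapest first:
Take 210 from Supplier 14 at 20 ; need 60 more.
Supplier 20 at 70: take 60 of its 130 ; requirement met.
Supplier 10, Supplier M: unused.
Cost = 210×20 + 60×70 = 8400.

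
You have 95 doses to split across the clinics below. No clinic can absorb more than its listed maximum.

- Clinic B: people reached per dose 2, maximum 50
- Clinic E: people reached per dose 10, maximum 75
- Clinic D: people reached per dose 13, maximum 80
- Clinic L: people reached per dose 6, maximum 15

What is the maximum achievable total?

Order the clinics by people reached per dose: Clinic D 13 > Clinic E 10 > Clinic L 6 > Clinic B 2.
Give Clinic D 80 to hit its cap of 80 ; 15 left.
Only 15 left; Clinic E takes them to reach 15.
Total = 10×15 + 13×80 = 1190.

1190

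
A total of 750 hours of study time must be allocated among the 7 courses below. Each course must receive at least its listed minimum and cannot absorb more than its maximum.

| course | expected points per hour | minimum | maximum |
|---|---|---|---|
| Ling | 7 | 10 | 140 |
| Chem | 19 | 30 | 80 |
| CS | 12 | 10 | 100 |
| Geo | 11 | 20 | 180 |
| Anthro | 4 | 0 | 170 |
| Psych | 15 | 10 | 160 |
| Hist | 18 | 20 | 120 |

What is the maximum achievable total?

Meeting every minimum uses 10+30+10+20+0+10+20 = 100 hours, leaving 650.
Order the courses by expected points per hour: Chem 19 > Hist 18 > Psych 15 > CS 12 > Geo 11 > Ling 7 > Anthro 4.
Chem takes 50 more to reach its cap of 80 ; 600 left.
Hist takes 100 more to reach its cap of 120 ; 500 left.
Psych: +150 to 160 (cap) ; 350 left.
CS takes 90 more to reach its cap of 100 ; 260 left.
Geo takes 160 more to reach its cap of 180 ; 100 left.
Only 100 left; Ling takes them to reach 110.
Total = 7×110 + 19×80 + 12×100 + 11×180 + 15×160 + 18×120 = 10030.

10030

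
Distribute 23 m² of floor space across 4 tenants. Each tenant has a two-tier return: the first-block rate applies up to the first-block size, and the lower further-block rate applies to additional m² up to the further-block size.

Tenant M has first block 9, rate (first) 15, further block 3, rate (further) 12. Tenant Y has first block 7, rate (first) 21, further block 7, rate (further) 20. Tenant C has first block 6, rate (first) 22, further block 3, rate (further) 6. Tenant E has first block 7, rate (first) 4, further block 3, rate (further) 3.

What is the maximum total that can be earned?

464

Order all 8 blocks by rate: Tenant C/first 22 > Tenant Y/first 21 > Tenant Y/second 20 > Tenant M/first 15 > Tenant M/second 12 > Tenant C/second 6 > Tenant E/first 4 > Tenant E/second 3.
Tenant C first at 22: fill all 6 ; 17 left.
Fill Tenant Y first block (7 at 21) ; 10 left.
Tenant Y second at 20: fill all 7 ; 3 left.
3 remain; put them into Tenant M first at 15.
Total = 22×6 + 21×7 + 20×7 + 15×3 = 464.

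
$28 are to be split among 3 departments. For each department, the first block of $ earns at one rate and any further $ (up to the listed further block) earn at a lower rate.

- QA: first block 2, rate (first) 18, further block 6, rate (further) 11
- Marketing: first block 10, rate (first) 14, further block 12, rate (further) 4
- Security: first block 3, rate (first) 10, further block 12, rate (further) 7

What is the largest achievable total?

321

Order all 6 blocks by rate: QA/tier1 18 > Marketing/tier1 14 > QA/tier2 11 > Security/tier1 10 > Security/tier2 7 > Marketing/tier2 4.
QA/tier1 (18): +2 ; 26 left.
Fill Marketing tier1 block (10 at 14) ; 16 left.
Fill QA tier2 block (6 at 11) ; 10 left.
Fill Security tier1 block (3 at 10) ; 7 left.
Security/tier2: +7 of 12 at 7; pool empty.
Total = 18×2 + 14×10 + 11×6 + 10×3 + 7×7 = 321.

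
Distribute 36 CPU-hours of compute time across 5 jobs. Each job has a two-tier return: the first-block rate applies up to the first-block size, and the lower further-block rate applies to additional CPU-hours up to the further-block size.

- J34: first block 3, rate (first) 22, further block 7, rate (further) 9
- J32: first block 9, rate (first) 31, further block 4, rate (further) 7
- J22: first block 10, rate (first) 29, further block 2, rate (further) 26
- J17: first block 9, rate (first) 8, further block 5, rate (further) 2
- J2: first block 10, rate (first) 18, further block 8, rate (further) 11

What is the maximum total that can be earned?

Treat each block as its own option and order by rate: J32/first 31 > J22/first 29 > J22/second 26 > J34/first 22 > J2/first 18 > J2/second 11 > J34/second 9 > J17/first 8 > J32/second 7 > J17/second 2.
J32 first at 31: fill all 9 → 27 left.
Fill J22 first block (10 at 29) → 17 left.
J22/second (26): +2 → 15 left.
J34/first (22): +3 → 12 left.
J2 first at 18: fill all 10 → 2 left.
J2/second: +2 of 8 at 11; pool empty.
Total = 31×9 + 29×10 + 26×2 + 22×3 + 18×10 + 11×2 = 889.

889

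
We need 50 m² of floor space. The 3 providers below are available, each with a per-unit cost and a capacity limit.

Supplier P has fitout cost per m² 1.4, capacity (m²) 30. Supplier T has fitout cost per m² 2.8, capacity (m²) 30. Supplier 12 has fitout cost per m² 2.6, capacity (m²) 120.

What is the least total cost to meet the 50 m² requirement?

94

Fill from the cheapest provider first.
Supplier P (1.4): use full 30 ; 20 m² to go.
Supplier 12 (2.6): take the remaining 20 ; done.
Supplier T: unused.
Cost = 30×1.4 + 20×2.6 = 94.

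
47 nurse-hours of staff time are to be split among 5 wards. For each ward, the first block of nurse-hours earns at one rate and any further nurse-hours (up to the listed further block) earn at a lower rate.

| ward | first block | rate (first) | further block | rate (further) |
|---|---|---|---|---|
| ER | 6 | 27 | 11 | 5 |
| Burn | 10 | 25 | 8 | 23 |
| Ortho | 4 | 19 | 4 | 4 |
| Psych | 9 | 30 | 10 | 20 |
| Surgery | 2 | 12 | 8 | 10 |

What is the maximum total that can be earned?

Order all 10 blocks by rate: Psych/first 30 > ER/first 27 > Burn/first 25 > Burn/second 23 > Psych/second 20 > Ortho/first 19 > Surgery/first 12 > Surgery/second 10 > ER/second 5 > Ortho/second 4.
Psych first at 30: fill all 9 — 38 left.
Fill ER first block (6 at 27) — 32 left.
Burn/first (25): +10 — 22 left.
Burn second at 23: fill all 8 — 14 left.
Fill Psych second block (10 at 20) — 4 left.
Ortho/first (19): +4 — 0 left.
Total = 30×9 + 27×6 + 25×10 + 23×8 + 20×10 + 19×4 = 1142.

1142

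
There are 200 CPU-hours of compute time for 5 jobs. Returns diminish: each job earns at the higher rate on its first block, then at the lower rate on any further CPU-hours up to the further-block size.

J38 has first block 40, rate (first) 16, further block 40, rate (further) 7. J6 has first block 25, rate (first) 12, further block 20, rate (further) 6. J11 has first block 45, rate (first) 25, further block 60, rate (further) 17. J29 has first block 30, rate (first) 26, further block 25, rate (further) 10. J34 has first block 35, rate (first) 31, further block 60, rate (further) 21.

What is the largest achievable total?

4760

Treat each block as its own option and order by rate: J34/tier1 31 > J29/tier1 26 > J11/tier1 25 > J34/tier2 21 > J11/tier2 17 > J38/tier1 16 > J6/tier1 12 > J29/tier2 10 > J38/tier2 7 > J6/tier2 6.
J34/tier1 (31): +35 → 165 left.
J29 tier1 at 26: fill all 30 → 135 left.
Fill J11 tier1 block (45 at 25) → 90 left.
Fill J34 tier2 block (60 at 21) → 30 left.
J11 tier2 at 17: only 30 left, fill 30.
Total = 31×35 + 26×30 + 25×45 + 21×60 + 17×30 = 4760.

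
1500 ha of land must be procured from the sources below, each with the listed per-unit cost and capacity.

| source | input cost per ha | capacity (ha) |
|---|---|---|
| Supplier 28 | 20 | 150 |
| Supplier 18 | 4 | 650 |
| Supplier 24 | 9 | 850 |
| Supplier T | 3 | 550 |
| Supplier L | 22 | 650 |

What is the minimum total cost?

Cheapest first:
Supplier T (3): use full 550 — 950 ha to go.
Supplier 18 (4): use full 650 — 300 ha to go.
Supplier 24 (9): take the remaining 300 — done.
Supplier 28, Supplier L: unused.
Cost = 550×3 + 650×4 + 300×9 = 6950.

6950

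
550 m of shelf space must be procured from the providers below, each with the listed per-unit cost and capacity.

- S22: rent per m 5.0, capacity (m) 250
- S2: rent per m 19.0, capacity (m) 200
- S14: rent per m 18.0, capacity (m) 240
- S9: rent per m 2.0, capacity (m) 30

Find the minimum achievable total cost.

Use providers in increasing cost order.
Take 30 from S9 at 2.0 → need 520 more.
S22 at 5.0: take all 250 m → 270 still needed.
Take 240 from S14 at 18.0 → need 30 more.
S2 at 19.0: take 30 of its 200 → requirement met.
Cost = 30×2.0 + 250×5.0 + 240×18.0 + 30×19.0 = 6200.

6200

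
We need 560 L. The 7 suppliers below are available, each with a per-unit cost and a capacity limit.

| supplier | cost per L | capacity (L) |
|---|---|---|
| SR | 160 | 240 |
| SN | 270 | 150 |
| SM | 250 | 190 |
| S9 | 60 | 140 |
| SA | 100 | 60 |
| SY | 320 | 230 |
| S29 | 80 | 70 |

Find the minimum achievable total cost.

Use suppliers in increasing cost order.
Take 140 from S9 at 60 — need 420 more.
Take 70 from S29 at 80 — need 350 more.
SA (100): use full 60 — 290 L to go.
Take 240 from SR at 160 — need 50 more.
SM (250): take the remaining 50 — done.
SN, SY: unused.
Cost = 140×60 + 70×80 + 60×100 + 240×160 + 50×250 = 70900.

70900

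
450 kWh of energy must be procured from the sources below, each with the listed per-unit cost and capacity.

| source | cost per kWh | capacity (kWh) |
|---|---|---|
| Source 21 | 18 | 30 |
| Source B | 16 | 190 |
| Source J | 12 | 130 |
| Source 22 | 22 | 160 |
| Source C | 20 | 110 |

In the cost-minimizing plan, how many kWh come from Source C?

100

Cheapest first:
Source J (12): use full 130 ; 320 kWh to go.
Take 190 from Source B at 16 ; need 130 more.
Source 21 (18): use full 30 ; 100 kWh to go.
Source C (20): take the remaining 100 ; done.
Source 22: unused.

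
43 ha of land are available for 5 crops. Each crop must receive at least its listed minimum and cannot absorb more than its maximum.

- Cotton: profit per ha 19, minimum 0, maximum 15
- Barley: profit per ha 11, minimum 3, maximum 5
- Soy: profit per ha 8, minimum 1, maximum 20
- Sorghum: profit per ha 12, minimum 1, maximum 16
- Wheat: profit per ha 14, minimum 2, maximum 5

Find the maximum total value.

618

Meeting every minimum uses 0+3+1+1+2 = 7 ha, leaving 36.
Rank by profit per ha: Cotton 19 > Wheat 14 > Sorghum 12 > Barley 11 > Soy 8.
Cotton: +15 to 15 (cap) → 21 left.
Wheat takes 3 more to reach its cap of 5 → 18 left.
Sorghum takes 15 more to reach its cap of 16 → 3 left.
Barley takes 2 more to reach its cap of 5 → 1 left.
Soy has room for 19 more but only 1 remain, so it gets 2.
Total = 19×15 + 11×5 + 8×2 + 12×16 + 14×5 = 618.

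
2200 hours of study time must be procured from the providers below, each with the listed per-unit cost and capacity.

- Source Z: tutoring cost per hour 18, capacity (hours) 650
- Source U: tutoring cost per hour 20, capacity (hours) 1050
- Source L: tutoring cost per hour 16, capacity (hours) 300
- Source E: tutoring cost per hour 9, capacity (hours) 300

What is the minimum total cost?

38200

Cheapest first:
Source E (9): use full 300 → 1900 hours to go.
Source L (16): use full 300 → 1600 hours to go.
Take 650 from Source Z at 18 → need 950 more.
Source U at 20: take 950 of its 1050 → requirement met.
Cost = 300×9 + 300×16 + 650×18 + 950×20 = 38200.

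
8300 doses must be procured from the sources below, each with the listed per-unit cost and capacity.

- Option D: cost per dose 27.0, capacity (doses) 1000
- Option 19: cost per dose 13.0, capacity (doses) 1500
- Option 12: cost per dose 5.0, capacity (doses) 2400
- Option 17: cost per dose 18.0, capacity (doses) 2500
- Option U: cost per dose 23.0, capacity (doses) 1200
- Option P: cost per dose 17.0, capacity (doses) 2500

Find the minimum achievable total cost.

108200

Cheapest first:
Option 12 at 5.0: take all 2400 doses ; 5900 still needed.
Option 19 (13.0): use full 1500 ; 4400 doses to go.
Option P at 17.0: take all 2500 doses ; 1900 still needed.
Take 1900 from Option 17 at 18.0 to finish.
Option U, Option D: unused.
Cost = 2400×5.0 + 1500×13.0 + 2500×17.0 + 1900×18.0 = 108200.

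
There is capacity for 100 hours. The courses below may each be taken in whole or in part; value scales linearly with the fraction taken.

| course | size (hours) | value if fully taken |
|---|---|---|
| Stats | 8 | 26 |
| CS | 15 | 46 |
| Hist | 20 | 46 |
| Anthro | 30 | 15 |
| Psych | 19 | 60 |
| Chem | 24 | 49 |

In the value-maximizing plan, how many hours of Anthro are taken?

14

Rank by value-to-size ratio: Stats 26/8≈3.25, Psych 60/19≈3.16, CS 46/15≈3.07, Hist 46/20≈2.3, Chem 49/24≈2.04, Anthro 15/30≈0.5.
Stats: take in full, 8 hours for value 26 ; 92 left.
Psych: take in full, 19 hours for value 60 ; 73 left.
All 15 hours of CS fit (value 46) ; 58 remain.
Hist: take in full, 20 hours for value 46 ; 38 left.
Chem: take in full, 24 hours for value 49 ; 14 left.
Fill the last 14 hours with part of Anthro: 14/30 of it earns 7.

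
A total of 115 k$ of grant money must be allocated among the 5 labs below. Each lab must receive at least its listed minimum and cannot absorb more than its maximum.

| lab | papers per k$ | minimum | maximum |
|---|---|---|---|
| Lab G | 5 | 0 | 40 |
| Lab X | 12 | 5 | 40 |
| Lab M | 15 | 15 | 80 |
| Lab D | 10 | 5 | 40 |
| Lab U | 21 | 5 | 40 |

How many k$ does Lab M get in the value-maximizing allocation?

65

Meeting every minimum uses 0+5+15+5+5 = 30 k$, leaving 85.
Order the labs by papers per k$: Lab U 21 > Lab M 15 > Lab X 12 > Lab D 10 > Lab G 5.
Lab U takes 35 more to reach its cap of 40 — 50 left.
Lab M has room for 65 more but only 50 remain, so it gets 65.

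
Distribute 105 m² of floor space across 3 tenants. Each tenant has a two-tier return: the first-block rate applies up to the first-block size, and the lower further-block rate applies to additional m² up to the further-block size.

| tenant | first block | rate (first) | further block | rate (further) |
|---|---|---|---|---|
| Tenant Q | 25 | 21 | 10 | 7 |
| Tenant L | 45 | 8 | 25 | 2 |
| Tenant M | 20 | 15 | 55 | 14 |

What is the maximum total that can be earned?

Rank every tier by rate: Tenant Q/first 21 > Tenant M/first 15 > Tenant M/second 14 > Tenant L/first 8 > Tenant Q/second 7 > Tenant L/second 2.
Tenant Q/first (21): +25 ; 80 left.
Tenant M first at 15: fill all 20 ; 60 left.
Fill Tenant M second block (55 at 14) ; 5 left.
Tenant L first at 8: only 5 left, fill 5.
Total = 21×25 + 15×20 + 14×55 + 8×5 = 1635.

1635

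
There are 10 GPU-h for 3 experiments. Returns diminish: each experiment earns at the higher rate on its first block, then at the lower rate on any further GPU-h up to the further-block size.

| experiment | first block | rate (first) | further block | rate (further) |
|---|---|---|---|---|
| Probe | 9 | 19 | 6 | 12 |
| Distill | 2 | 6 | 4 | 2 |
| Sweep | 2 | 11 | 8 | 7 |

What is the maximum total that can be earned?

183

Order all 6 blocks by rate: Probe/T1 19 > Probe/T2 12 > Sweep/T1 11 > Sweep/T2 7 > Distill/T1 6 > Distill/T2 2.
Fill Probe T1 block (9 at 19) ; 1 left.
Probe T2 at 12: only 1 left, fill 1.
Total = 19×9 + 12×1 = 183.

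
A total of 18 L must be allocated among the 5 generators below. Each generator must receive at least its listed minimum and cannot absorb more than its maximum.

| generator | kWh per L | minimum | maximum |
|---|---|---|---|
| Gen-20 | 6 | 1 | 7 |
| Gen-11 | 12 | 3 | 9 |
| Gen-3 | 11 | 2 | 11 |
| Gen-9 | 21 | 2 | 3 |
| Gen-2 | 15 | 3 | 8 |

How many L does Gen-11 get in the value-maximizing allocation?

Meeting every minimum uses 1+3+2+2+3 = 11 L, leaving 7.
Highest kWh per L first: Gen-9 21 > Gen-2 15 > Gen-11 12 > Gen-3 11 > Gen-20 6.
Gen-9: +1 to 3 (cap) → 6 left.
Gen-2: +5 to 8 (cap) → 1 left.
Only 1 left; Gen-11 takes them to reach 4.

4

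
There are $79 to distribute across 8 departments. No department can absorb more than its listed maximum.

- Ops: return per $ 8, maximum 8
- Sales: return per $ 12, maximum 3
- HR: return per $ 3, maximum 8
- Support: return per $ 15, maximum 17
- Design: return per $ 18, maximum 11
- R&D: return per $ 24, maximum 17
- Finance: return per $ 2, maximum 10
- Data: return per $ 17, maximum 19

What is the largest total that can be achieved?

1296

Rank by return per $: R&D 24 > Design 18 > Data 17 > Support 15 > Sales 12 > Ops 8 > HR 3 > Finance 2.
Give R&D 17 to hit its cap of 17 — 62 left.
Design: +11 to 11 (cap) — 51 left.
Give Data 19 to hit its cap of 19 — 32 left.
Support takes 17 to reach its cap of 17 — 15 left.
Give Sales 3 to hit its cap of 3 — 12 left.
Ops: +8 to 8 (cap) — 4 left.
HR has room for 8 but only 4 remain, so it gets 4.
Total = 8×8 + 12×3 + 3×4 + 15×17 + 18×11 + 24×17 + 17×19 = 1296.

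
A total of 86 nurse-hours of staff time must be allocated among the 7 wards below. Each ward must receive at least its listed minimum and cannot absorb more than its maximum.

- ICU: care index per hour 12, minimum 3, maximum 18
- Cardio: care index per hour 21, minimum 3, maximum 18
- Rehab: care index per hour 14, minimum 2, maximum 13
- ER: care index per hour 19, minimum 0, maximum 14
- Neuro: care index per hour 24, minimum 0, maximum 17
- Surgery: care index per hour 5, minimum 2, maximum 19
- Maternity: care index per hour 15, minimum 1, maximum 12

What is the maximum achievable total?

1544

Meeting every minimum uses 3+3+2+0+0+2+1 = 11 nurse-hours, leaving 75.
Rank by care index per hour: Neuro 24 > Cardio 21 > ER 19 > Maternity 15 > Rehab 14 > ICU 12 > Surgery 5.
Neuro takes 17 more to reach its cap of 17 → 58 left.
Give Cardio 15 more to hit its cap of 18 → 43 left.
ER: +14 to 14 (cap) → 29 left.
Maternity: +11 to 12 (cap) → 18 left.
Give Rehab 11 more to hit its cap of 13 → 7 left.
ICU has room for 15 more but only 7 remain, so it gets 10.
Total = 12×10 + 21×18 + 14×13 + 19×14 + 24×17 + 5×2 + 15×12 = 1544.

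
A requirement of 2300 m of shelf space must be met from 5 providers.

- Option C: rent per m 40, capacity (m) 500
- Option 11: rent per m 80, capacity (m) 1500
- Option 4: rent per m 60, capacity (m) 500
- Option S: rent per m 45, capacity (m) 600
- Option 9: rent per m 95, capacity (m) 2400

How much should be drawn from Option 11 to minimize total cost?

Fill from the cheapest provider first.
Take 500 from Option C at 40 → need 1800 more.
Option S at 45: take all 600 m → 1200 still needed.
Option 4 at 60: take all 500 m → 700 still needed.
Option 11 (80): take the remaining 700 → done.
Option 9: unused.

700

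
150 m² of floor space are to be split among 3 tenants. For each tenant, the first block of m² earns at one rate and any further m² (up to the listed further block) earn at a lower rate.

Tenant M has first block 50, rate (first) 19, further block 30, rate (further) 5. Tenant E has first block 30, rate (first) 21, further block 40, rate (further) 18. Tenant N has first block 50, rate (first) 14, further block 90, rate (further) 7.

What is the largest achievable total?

Treat each block as its own option and order by rate: Tenant E/first 21 > Tenant M/first 19 > Tenant E/second 18 > Tenant N/first 14 > Tenant N/second 7 > Tenant M/second 5.
Tenant E/first (21): +30 ; 120 left.
Tenant M first at 19: fill all 50 ; 70 left.
Fill Tenant E second block (40 at 18) ; 30 left.
Tenant N first at 14: only 30 left, fill 30.
Total = 21×30 + 19×50 + 18×40 + 14×30 = 2720.

2720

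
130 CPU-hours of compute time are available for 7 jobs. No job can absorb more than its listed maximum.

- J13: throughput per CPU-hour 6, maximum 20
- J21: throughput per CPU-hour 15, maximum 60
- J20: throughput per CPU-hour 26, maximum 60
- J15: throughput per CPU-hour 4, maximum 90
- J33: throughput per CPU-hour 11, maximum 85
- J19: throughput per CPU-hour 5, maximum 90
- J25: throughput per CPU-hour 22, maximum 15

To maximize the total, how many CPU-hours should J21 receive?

55

Order the jobs by throughput per CPU-hour: J20 26 > J25 22 > J21 15 > J33 11 > J13 6 > J19 5 > J15 4.
J20: +60 to 60 (cap) ; 70 left.
Give J25 15 to hit its cap of 15 ; 55 left.
Only 55 left; J21 takes them to reach 55.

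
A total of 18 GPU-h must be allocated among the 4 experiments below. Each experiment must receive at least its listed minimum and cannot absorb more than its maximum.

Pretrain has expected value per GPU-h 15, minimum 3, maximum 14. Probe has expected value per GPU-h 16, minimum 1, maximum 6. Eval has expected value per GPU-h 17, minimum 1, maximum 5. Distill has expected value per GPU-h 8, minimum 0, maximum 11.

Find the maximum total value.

Meeting every minimum uses 3+1+1+0 = 5 GPU-h, leaving 13.
Highest expected value per GPU-h first: Eval 17 > Probe 16 > Pretrain 15 > Distill 8.
Eval: +4 to 5 (cap) → 9 left.
Give Probe 5 more to hit its cap of 6 → 4 left.
Pretrain: +4 (room for 11) → 7. Pool exhausted.
Total = 15×7 + 16×6 + 17×5 = 286.

286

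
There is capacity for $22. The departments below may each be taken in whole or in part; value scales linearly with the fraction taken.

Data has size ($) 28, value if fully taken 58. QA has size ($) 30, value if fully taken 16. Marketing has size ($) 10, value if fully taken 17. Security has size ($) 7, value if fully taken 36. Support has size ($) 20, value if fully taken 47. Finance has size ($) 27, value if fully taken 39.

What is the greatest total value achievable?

Best value per unit of size first: Security 36/7≈5.14, Support 47/20≈2.35, Data 58/28≈2.07, Marketing 17/10≈1.7, Finance 39/27≈1.44, QA 16/30≈0.533.
Security: take in full, 7 $ for value 36 → 15 left.
Fill the last 15 $ with part of Support: 15/20 of it earns 35.25.
Total value = 71.25.

71.25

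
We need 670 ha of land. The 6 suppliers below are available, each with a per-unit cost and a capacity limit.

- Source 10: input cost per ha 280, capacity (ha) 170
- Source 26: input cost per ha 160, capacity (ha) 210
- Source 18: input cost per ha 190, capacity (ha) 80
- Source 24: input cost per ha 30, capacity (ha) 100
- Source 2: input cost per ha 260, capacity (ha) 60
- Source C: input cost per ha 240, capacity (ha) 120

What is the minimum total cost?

Fill from the cheapest supplier first.
Source 24 (30): use full 100 ; 570 ha to go.
Source 26 (160): use full 210 ; 360 ha to go.
Source 18 at 190: take all 80 ha ; 280 still needed.
Take 120 from Source C at 240 ; need 160 more.
Source 2 at 260: take all 60 ha ; 100 still needed.
Source 10 (280): take the remaining 100 ; done.
Cost = 100×30 + 210×160 + 80×190 + 120×240 + 60×260 + 100×280 = 124200.

124200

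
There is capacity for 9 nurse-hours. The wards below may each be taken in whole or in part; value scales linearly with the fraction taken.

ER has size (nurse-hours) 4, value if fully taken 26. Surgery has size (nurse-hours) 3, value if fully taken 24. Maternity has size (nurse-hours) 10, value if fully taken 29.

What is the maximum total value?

Rank by value-to-size ratio: Surgery 24/3≈8, ER 26/4≈6.5, Maternity 29/10≈2.9.
Take all of Surgery (3 nurse-hours, value 24) — 6 nurse-hours left.
Take all of ER (4 nurse-hours, value 26) — 2 nurse-hours left.
Only 2 nurse-hours remain; take 2/10 of Maternity for value 29×2/10 = 5.8.
Total value = 55.8.

55.8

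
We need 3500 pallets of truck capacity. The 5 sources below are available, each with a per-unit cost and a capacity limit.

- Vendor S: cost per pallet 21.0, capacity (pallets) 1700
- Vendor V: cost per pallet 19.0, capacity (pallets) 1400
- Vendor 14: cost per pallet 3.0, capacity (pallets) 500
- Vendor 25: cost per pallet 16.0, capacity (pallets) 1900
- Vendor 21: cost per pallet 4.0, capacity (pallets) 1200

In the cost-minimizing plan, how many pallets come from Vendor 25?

Fill from the cheapest source first.
Take 500 from Vendor 14 at 3.0 — need 3000 more.
Vendor 21 at 4.0: take all 1200 pallets — 1800 still needed.
Vendor 25 (16.0): take the remaining 1800 — done.
Vendor V, Vendor S: unused.

1800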